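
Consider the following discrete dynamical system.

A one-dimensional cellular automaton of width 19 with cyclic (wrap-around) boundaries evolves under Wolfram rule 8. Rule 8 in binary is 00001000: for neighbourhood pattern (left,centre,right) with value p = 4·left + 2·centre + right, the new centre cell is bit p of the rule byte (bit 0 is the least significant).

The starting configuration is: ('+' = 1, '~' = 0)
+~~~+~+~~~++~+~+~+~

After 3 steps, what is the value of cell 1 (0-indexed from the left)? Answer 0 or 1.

0) +~~~+~+~~~++~+~+~+~
1) ~~~~~~~~~~+~~~~~~~~
2) ~~~~~~~~~~~~~~~~~~~
3) ~~~~~~~~~~~~~~~~~~~

0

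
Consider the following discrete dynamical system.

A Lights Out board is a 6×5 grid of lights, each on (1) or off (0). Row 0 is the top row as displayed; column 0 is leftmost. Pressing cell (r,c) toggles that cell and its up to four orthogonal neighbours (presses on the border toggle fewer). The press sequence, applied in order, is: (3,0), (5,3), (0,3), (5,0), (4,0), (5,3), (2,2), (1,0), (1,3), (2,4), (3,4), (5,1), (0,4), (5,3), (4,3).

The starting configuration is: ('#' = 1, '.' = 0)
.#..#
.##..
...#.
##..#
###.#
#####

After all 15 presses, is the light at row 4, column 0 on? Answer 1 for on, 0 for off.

[0] .#..#
.##..
...#.
##..#
###.#
#####
[1] .#..#
.##..
#..#.
....#
.##.#
#####
[2] .#..#
.##..
#..#.
....#
.####
##...
[3] .###.
.###.
#..#.
....#
.####
##...
[4] .###.
.###.
#..#.
....#
#####
.....
[5] .###.
.###.
#..#.
#...#
..###
#....
[6] .###.
.###.
#..#.
#...#
..#.#
#.###
[7] .###.
.#.#.
###..
#.#.#
..#.#
#.###
[8] ####.
#..#.
.##..
#.#.#
..#.#
#.###
[9] ###..
#.#.#
.###.
#.#.#
..#.#
#.###
[10] ###..
#.#..
.##.#
#.#..
..#.#
#.###
[11] ###..
#.#..
.##..
#.###
..#..
#.###
[12] ###..
#.#..
.##..
#.###
.##..
.#.##
[13] #####
#.#.#
.##..
#.###
.##..
.#.##
[14] #####
#.#.#
.##..
#.###
.###.
.##..
[15] #####
#.#.#
.##..
#.#.#
.#..#
.###.

0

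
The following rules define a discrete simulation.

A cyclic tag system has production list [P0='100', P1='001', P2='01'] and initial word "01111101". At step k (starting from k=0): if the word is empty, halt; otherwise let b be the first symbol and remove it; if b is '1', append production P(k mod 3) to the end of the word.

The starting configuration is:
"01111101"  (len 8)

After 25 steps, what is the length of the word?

15

k=0  "01111101"  (len 8)
k=1  "1111101"  (len 7)
k=2  "111101001"  (len 9)
k=3  "1110100101"  (len 10)
k=4  "110100101100"  (len 12)
k=5  "10100101100001"  (len 14)
k=6  "010010110000101"  (len 15)
k=7  "10010110000101"  (len 14)
k=8  "0010110000101001"  (len 16)
k=9  "010110000101001"  (len 15)
k=10  "10110000101001"  (len 14)
k=11  "0110000101001001"  (len 16)
k=12  "110000101001001"  (len 15)
k=13  "10000101001001100"  (len 17)
k=14  "0000101001001100001"  (len 19)
k=15  "000101001001100001"  (len 18)
k=16  "00101001001100001"  (len 17)
k=17  "0101001001100001"  (len 16)
k=18  "101001001100001"  (len 15)
k=19  "01001001100001100"  (len 17)
k=20  "1001001100001100"  (len 16)
k=21  "00100110000110001"  (len 17)
k=22  "0100110000110001"  (len 16)
k=23  "100110000110001"  (len 15)
k=24  "0011000011000101"  (len 16)
k=25  "011000011000101"  (len 15)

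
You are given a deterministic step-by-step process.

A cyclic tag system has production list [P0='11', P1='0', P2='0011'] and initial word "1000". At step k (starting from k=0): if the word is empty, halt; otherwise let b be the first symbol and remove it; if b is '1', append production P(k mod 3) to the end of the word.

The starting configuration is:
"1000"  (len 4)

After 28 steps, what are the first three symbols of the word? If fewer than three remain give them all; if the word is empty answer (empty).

[0] "1000"  (len 4)
[1] "00011"  (len 5)
[2] "0011"  (len 4)
[3] "011"  (len 3)
[4] "11"  (len 2)
[5] "10"  (len 2)
[6] "00011"  (len 5)
[7] "0011"  (len 4)
[8] "011"  (len 3)
[9] "11"  (len 2)
[10] "111"  (len 3)
[11] "110"  (len 3)
[12] "100011"  (len 6)
[13] "0001111"  (len 7)
[14] "001111"  (len 6)
[15] "01111"  (len 5)
[16] "1111"  (len 4)
[17] "1110"  (len 4)
[18] "1100011"  (len 7)
[19] "10001111"  (len 8)
[20] "00011110"  (len 8)
[21] "0011110"  (len 7)
[22] "011110"  (len 6)
[23] "11110"  (len 5)
[24] "11100011"  (len 8)
[25] "110001111"  (len 9)
[26] "100011110"  (len 9)
[27] "000111100011"  (len 12)
[28] "00111100011"  (len 11)

001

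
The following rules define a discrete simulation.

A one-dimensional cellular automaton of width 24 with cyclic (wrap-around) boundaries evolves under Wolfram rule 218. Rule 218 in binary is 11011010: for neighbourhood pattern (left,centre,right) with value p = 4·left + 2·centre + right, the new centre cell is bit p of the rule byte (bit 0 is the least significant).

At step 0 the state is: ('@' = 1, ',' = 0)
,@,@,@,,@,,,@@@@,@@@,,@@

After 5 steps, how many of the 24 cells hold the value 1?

22

0) ,@,@,@,,@,,,@@@@,@@@,,@@
1) ,,,,,,@@,@,@@@@@,@@@@@@@
2) @,,,,@@@,,,@@@@@,@@@@@@@
3) @@,,@@@@@,@@@@@@,@@@@@@@
4) @@@@@@@@@,@@@@@@,@@@@@@@
5) @@@@@@@@@,@@@@@@,@@@@@@@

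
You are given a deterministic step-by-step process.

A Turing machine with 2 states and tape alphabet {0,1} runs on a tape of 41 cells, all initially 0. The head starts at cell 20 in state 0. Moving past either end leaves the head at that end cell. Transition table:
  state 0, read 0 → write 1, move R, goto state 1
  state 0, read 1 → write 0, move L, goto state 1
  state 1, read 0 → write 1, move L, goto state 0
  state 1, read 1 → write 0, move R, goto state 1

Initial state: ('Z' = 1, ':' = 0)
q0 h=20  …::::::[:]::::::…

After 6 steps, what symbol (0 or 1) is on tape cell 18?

k=0  q0 h=20  …::::::[:]::::::…
k=1  q1 h=21  …:::::Z[:]::::::…
k=2  q0 h=20  …::::::[Z]Z:::::…
k=3  q1 h=19  …::::::[:]:Z::::…
k=4  q0 h=18  …::::::[:]Z:Z:::…
k=5  q1 h=19  …:::::Z[Z]:Z::::…
k=6  q1 h=20  …::::Z:[:]Z:::::…

1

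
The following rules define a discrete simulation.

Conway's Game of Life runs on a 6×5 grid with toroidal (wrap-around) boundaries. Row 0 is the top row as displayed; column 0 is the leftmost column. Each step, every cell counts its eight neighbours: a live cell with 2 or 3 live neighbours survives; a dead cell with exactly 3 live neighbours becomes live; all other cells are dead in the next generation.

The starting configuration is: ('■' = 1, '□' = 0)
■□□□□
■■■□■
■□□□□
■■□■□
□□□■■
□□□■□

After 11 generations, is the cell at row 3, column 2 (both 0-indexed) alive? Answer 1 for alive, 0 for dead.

0) ■□□□□
■■■□■
■□□□□
■■□■□
□□□■■
□□□■□
1) ■□■■□
□□□□■
□□□■□
■■■■□
■□□■□
□□□■□
2) □□■■□
□□■□■
■■□■□
■■□■□
■□□■□
□■□■□
3) □■□□■
■□□□■
□□□■□
□□□■□
■□□■□
□■□■□
4) □■■■■
■□□■■
□□□■□
□□■■□
□□□■□
□■□■□
5) □■□□□
■■□□□
□□□□□
□□■■■
□□□■■
■■□□□
6) □□■□□
■■□□□
■■■■■
□□■□■
□■□□□
■■■□■
7) □□■■■
□□□□□
□□□□□
□□□□■
□□□□■
■□■■□
8) □■■□■
□□□■□
□□□□□
□□□□□
■□□□■
■■■□□
9) □□□□■
□□■■□
□□□□□
□□□□□
■□□□■
□□■□□
10) □□■□□
□□□■□
□□□□□
□□□□□
□□□□□
■□□■■
11) □□■□□
□□□□□
□□□□□
□□□□□
□□□□■
□□□■■

0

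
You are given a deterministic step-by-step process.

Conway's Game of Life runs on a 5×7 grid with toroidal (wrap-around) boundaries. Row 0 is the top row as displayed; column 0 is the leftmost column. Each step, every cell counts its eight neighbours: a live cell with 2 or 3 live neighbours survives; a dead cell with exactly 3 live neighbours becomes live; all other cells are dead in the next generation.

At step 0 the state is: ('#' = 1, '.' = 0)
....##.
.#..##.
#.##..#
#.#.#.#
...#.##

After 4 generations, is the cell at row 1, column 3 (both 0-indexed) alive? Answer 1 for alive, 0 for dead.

t=0: ....##.
.#..##.
#.##..#
#.#.#.#
...#.##
t=1: ...#...
###....
..#....
..#.#..
#..#...
t=2: #..#...
.###...
..#....
.##....
..###..
t=3: .......
.#.#...
.......
.#.....
....#..
t=4: .......
.......
..#....
.......
.......

0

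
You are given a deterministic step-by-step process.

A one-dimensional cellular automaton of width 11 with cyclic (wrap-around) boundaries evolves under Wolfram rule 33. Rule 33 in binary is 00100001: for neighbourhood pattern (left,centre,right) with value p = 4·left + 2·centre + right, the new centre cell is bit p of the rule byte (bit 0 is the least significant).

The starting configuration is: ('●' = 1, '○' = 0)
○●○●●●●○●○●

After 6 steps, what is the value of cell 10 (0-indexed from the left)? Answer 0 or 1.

0) ○●○●●●●○●○●
1) ●○●○○○○●○●○
2) ○●○○●●○○●○●
3) ●○○○○○○○○●○
4) ○○●●●●●●○○●
5) ○○○○○○○○○○○
6) ●●●●●●●●●●●

1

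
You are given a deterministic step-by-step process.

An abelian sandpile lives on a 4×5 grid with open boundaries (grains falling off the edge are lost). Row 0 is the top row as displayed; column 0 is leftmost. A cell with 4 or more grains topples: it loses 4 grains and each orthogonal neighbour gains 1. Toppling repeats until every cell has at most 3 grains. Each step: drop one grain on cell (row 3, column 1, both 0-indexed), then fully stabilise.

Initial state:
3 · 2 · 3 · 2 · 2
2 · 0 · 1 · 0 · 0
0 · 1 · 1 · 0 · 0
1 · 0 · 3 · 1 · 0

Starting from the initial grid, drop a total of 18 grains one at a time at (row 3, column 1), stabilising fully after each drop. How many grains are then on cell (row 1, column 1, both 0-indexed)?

1

t=0: 3 · 2 · 3 · 2 · 2
2 · 0 · 1 · 0 · 0
0 · 1 · 1 · 0 · 0
1 · 0 · 3 · 1 · 0
t=1: 3 · 2 · 3 · 2 · 2
2 · 0 · 1 · 0 · 0
0 · 1 · 1 · 0 · 0
1 · 1 · 3 · 1 · 0
t=2: 3 · 2 · 3 · 2 · 2
2 · 0 · 1 · 0 · 0
0 · 1 · 1 · 0 · 0
1 · 2 · 3 · 1 · 0
t=3: 3 · 2 · 3 · 2 · 2
2 · 0 · 1 · 0 · 0
0 · 1 · 1 · 0 · 0
1 · 3 · 3 · 1 · 0
t=4: 3 · 2 · 3 · 2 · 2
2 · 0 · 1 · 0 · 0
0 · 2 · 2 · 0 · 0
2 · 1 · 0 · 2 · 0
t=5: 3 · 2 · 3 · 2 · 2
2 · 0 · 1 · 0 · 0
0 · 2 · 2 · 0 · 0
2 · 2 · 0 · 2 · 0
t=6: 3 · 2 · 3 · 2 · 2
2 · 0 · 1 · 0 · 0
0 · 2 · 2 · 0 · 0
2 · 3 · 0 · 2 · 0
t=7: 3 · 2 · 3 · 2 · 2
2 · 0 · 1 · 0 · 0
0 · 3 · 2 · 0 · 0
3 · 0 · 1 · 2 · 0
t=8: 3 · 2 · 3 · 2 · 2
2 · 0 · 1 · 0 · 0
0 · 3 · 2 · 0 · 0
3 · 1 · 1 · 2 · 0
t=9: 3 · 2 · 3 · 2 · 2
2 · 0 · 1 · 0 · 0
0 · 3 · 2 · 0 · 0
3 · 2 · 1 · 2 · 0
t=10: 3 · 2 · 3 · 2 · 2
2 · 0 · 1 · 0 · 0
0 · 3 · 2 · 0 · 0
3 · 3 · 1 · 2 · 0
t=11: 3 · 2 · 3 · 2 · 2
2 · 1 · 1 · 0 · 0
2 · 0 · 3 · 0 · 0
0 · 2 · 2 · 2 · 0
t=12: 3 · 2 · 3 · 2 · 2
2 · 1 · 1 · 0 · 0
2 · 0 · 3 · 0 · 0
0 · 3 · 2 · 2 · 0
t=13: 3 · 2 · 3 · 2 · 2
2 · 1 · 1 · 0 · 0
2 · 1 · 3 · 0 · 0
1 · 0 · 3 · 2 · 0
t=14: 3 · 2 · 3 · 2 · 2
2 · 1 · 1 · 0 · 0
2 · 1 · 3 · 0 · 0
1 · 1 · 3 · 2 · 0
t=15: 3 · 2 · 3 · 2 · 2
2 · 1 · 1 · 0 · 0
2 · 1 · 3 · 0 · 0
1 · 2 · 3 · 2 · 0
t=16: 3 · 2 · 3 · 2 · 2
2 · 1 · 1 · 0 · 0
2 · 1 · 3 · 0 · 0
1 · 3 · 3 · 2 · 0
t=17: 3 · 2 · 3 · 2 · 2
2 · 1 · 2 · 0 · 0
2 · 3 · 0 · 1 · 0
2 · 1 · 1 · 3 · 0
t=18: 3 · 2 · 3 · 2 · 2
2 · 1 · 2 · 0 · 0
2 · 3 · 0 · 1 · 0
2 · 2 · 1 · 3 · 0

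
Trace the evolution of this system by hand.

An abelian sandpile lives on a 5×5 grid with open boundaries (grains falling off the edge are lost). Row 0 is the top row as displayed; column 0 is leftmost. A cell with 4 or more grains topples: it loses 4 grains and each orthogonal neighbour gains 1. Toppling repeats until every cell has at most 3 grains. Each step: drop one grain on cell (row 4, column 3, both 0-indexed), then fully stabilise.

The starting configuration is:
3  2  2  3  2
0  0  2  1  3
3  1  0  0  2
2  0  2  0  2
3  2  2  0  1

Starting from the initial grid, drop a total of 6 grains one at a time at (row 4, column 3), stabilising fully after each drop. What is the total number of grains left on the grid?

43

t=0: 3  2  2  3  2
0  0  2  1  3
3  1  0  0  2
2  0  2  0  2
3  2  2  0  1
t=1: 3  2  2  3  2
0  0  2  1  3
3  1  0  0  2
2  0  2  0  2
3  2  2  1  1
t=2: 3  2  2  3  2
0  0  2  1  3
3  1  0  0  2
2  0  2  0  2
3  2  2  2  1
t=3: 3  2  2  3  2
0  0  2  1  3
3  1  0  0  2
2  0  2  0  2
3  2  2  3  1
t=4: 3  2  2  3  2
0  0  2  1  3
3  1  0  0  2
2  0  2  1  2
3  2  3  0  2
t=5: 3  2  2  3  2
0  0  2  1  3
3  1  0  0  2
2  0  2  1  2
3  2  3  1  2
t=6: 3  2  2  3  2
0  0  2  1  3
3  1  0  0  2
2  0  2  1  2
3  2  3  2  2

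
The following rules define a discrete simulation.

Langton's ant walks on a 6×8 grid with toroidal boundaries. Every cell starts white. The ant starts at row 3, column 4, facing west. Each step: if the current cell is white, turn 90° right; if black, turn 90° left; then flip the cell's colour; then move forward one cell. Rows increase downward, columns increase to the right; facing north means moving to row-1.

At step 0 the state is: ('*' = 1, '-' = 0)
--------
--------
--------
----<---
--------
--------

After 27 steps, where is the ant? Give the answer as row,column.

5,7

k=0  --------
--------
--------
----<---
--------
--------
k=1  --------
--------
----^---
----*---
--------
--------
k=2  --------
--------
----*>--
----*---
--------
--------
k=3  --------
--------
----**--
----*v--
--------
--------
k=4  --------
--------
----**--
----<*--
--------
--------
k=5  --------
--------
----**--
-----*--
----v---
--------
k=6  --------
--------
----**--
-----*--
---<*---
--------
k=7  --------
--------
----**--
---^-*--
---**---
--------
k=8  --------
--------
----**--
---*>*--
---**---
--------
k=9  --------
--------
----**--
---***--
---*v---
--------
k=10  --------
--------
----**--
---***--
---*->--
--------
k=11  --------
--------
----**--
---***--
---*-*--
-----v--
k=12  --------
--------
----**--
---***--
---*-*--
----<*--
k=13  --------
--------
----**--
---***--
---*^*--
----**--
k=14  --------
--------
----**--
---***--
---**>--
----**--
k=15  --------
--------
----**--
---**^--
---**---
----**--
k=16  --------
--------
----**--
---*<---
---**---
----**--
k=17  --------
--------
----**--
---*----
---*v---
----**--
k=18  --------
--------
----**--
---*----
---*->--
----**--
k=19  --------
--------
----**--
---*----
---*-*--
----*v--
k=20  --------
--------
----**--
---*----
---*-*--
----*->-
k=21  ------v-
--------
----**--
---*----
---*-*--
----*-*-
k=22  -----<*-
--------
----**--
---*----
---*-*--
----*-*-
k=23  -----**-
--------
----**--
---*----
---*-*--
----*^*-
k=24  -----**-
--------
----**--
---*----
---*-*--
----**>-
k=25  -----**-
--------
----**--
---*----
---*-*^-
----**--
k=26  -----**-
--------
----**--
---*----
---*-**>
----**--
k=27  -----**-
--------
----**--
---*----
---*-***
----**-v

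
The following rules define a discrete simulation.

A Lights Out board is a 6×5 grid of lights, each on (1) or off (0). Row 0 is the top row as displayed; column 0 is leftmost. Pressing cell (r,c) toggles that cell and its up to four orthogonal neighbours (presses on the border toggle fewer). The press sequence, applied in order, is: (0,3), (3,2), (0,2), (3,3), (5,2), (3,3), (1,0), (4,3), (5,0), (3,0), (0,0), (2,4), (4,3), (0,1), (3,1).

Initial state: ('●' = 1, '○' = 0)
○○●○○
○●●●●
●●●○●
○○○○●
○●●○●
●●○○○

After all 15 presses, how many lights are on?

t=0: ○○●○○
○●●●●
●●●○●
○○○○●
○●●○●
●●○○○
t=1: ○○○●●
○●●○●
●●●○●
○○○○●
○●●○●
●●○○○
t=2: ○○○●●
○●●○●
●●○○●
○●●●●
○●○○●
●●○○○
t=3: ○●●○●
○●○○●
●●○○●
○●●●●
○●○○●
●●○○○
t=4: ○●●○●
○●○○●
●●○●●
○●○○○
○●○●●
●●○○○
t=5: ○●●○●
○●○○●
●●○●●
○●○○○
○●●●●
●○●●○
t=6: ○●●○●
○●○○●
●●○○●
○●●●●
○●●○●
●○●●○
t=7: ●●●○●
●○○○●
○●○○●
○●●●●
○●●○●
●○●●○
t=8: ●●●○●
●○○○●
○●○○●
○●●○●
○●○●○
●○●○○
t=9: ●●●○●
●○○○●
○●○○●
○●●○●
●●○●○
○●●○○
t=10: ●●●○●
●○○○●
●●○○●
●○●○●
○●○●○
○●●○○
t=11: ○○●○●
○○○○●
●●○○●
●○●○●
○●○●○
○●●○○
t=12: ○○●○●
○○○○○
●●○●○
●○●○○
○●○●○
○●●○○
t=13: ○○●○●
○○○○○
●●○●○
●○●●○
○●●○●
○●●●○
t=14: ●●○○●
○●○○○
●●○●○
●○●●○
○●●○●
○●●●○
t=15: ●●○○●
○●○○○
●○○●○
○●○●○
○○●○●
○●●●○

13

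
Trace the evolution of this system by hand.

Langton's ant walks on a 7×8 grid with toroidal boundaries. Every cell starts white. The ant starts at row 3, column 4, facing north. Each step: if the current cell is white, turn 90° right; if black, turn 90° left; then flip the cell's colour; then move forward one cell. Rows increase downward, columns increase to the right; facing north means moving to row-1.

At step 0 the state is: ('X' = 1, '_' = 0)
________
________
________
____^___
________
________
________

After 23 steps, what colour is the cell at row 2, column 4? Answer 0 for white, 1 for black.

k=0  ________
________
________
____^___
________
________
________
k=1  ________
________
________
____X>__
________
________
________
k=2  ________
________
________
____XX__
_____v__
________
________
k=3  ________
________
________
____XX__
____<X__
________
________
k=4  ________
________
________
____^X__
____XX__
________
________
k=5  ________
________
________
___<_X__
____XX__
________
________
k=6  ________
________
___^____
___X_X__
____XX__
________
________
k=7  ________
________
___X>___
___X_X__
____XX__
________
________
k=8  ________
________
___XX___
___XvX__
____XX__
________
________
k=9  ________
________
___XX___
___<XX__
____XX__
________
________
k=10  ________
________
___XX___
____XX__
___vXX__
________
________
k=11  ________
________
___XX___
____XX__
__<XXX__
________
________
k=12  ________
________
___XX___
__^_XX__
__XXXX__
________
________
k=13  ________
________
___XX___
__X>XX__
__XXXX__
________
________
k=14  ________
________
___XX___
__XXXX__
__XvXX__
________
________
k=15  ________
________
___XX___
__XXXX__
__X_>X__
________
________
k=16  ________
________
___XX___
__XX^X__
__X__X__
________
________
k=17  ________
________
___XX___
__X<_X__
__X__X__
________
________
k=18  ________
________
___XX___
__X__X__
__Xv_X__
________
________
k=19  ________
________
___XX___
__X__X__
__<X_X__
________
________
k=20  ________
________
___XX___
__X__X__
___X_X__
__v_____
________
k=21  ________
________
___XX___
__X__X__
___X_X__
_<X_____
________
k=22  ________
________
___XX___
__X__X__
_^_X_X__
_XX_____
________
k=23  ________
________
___XX___
__X__X__
_X>X_X__
_XX_____
________

1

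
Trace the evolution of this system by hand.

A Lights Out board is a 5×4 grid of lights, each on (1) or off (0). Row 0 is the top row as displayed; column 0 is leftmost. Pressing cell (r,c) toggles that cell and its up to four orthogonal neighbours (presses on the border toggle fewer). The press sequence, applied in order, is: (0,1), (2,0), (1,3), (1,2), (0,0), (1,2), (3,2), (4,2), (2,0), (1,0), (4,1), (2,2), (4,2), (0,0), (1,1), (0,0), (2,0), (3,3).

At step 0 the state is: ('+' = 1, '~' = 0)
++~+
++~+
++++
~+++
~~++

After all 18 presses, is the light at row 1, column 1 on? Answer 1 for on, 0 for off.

step 0: ++~+
++~+
++++
~+++
~~++
step 1: ~~++
+~~+
++++
~+++
~~++
step 2: ~~++
~~~+
~~++
++++
~~++
step 3: ~~+~
~~+~
~~+~
++++
~~++
step 4: ~~~~
~+~+
~~~~
++++
~~++
step 5: ++~~
++~+
~~~~
++++
~~++
step 6: +++~
+~+~
~~+~
++++
~~++
step 7: +++~
+~+~
~~~~
+~~~
~~~+
step 8: +++~
+~+~
~~~~
+~+~
~++~
step 9: +++~
~~+~
++~~
~~+~
~++~
step 10: ~++~
+++~
~+~~
~~+~
~++~
step 11: ~++~
+++~
~+~~
~++~
+~~~
step 12: ~++~
++~~
~~++
~+~~
+~~~
step 13: ~++~
++~~
~~++
~++~
++++
step 14: +~+~
~+~~
~~++
~++~
++++
step 15: +++~
+~+~
~+++
~++~
++++
step 16: ~~+~
~~+~
~+++
~++~
++++
step 17: ~~+~
+~+~
+~++
+++~
++++
step 18: ~~+~
+~+~
+~+~
++~+
+++~

0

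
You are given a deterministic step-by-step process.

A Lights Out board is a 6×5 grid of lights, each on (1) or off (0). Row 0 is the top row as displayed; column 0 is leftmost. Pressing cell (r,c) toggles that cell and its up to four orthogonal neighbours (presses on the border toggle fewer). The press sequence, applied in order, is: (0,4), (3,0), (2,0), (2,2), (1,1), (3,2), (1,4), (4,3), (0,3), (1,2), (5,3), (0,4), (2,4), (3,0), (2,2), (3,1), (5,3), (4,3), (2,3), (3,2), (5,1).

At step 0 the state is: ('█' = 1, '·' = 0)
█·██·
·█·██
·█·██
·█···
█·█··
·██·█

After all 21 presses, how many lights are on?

15

step 0: █·██·
·█·██
·█·██
·█···
█·█··
·██·█
step 1: █·█·█
·█·█·
·█·██
·█···
█·█··
·██·█
step 2: █·█·█
·█·█·
██·██
█····
··█··
·██·█
step 3: █·█·█
██·█·
···██
·····
··█··
·██·█
step 4: █·█·█
████·
·██·█
··█··
··█··
·██·█
step 5: ███·█
···█·
··█·█
··█··
··█··
·██·█
step 6: ███·█
···█·
····█
·█·█·
·····
·██·█
step 7: ███··
····█
·····
·█·█·
·····
·██·█
step 8: ███··
····█
·····
·█···
··███
·████
step 9: ██·██
···██
·····
·█···
··███
·████
step 10: █████
·██·█
··█··
·█···
··███
·████
step 11: █████
·██·█
··█··
·█···
··█·█
·█···
step 12: ███··
·██··
··█··
·█···
··█·█
·█···
step 13: ███··
·██·█
··███
·█··█
··█·█
·█···
step 14: ███··
·██·█
█·███
█···█
█·█·█
·█···
step 15: ███··
·█··█
██··█
█·█·█
█·█·█
·█···
step 16: ███··
·█··█
█···█
·█··█
███·█
·█···
step 17: ███··
·█··█
█···█
·█··█
█████
·████
step 18: ███··
·█··█
█···█
·█·██
██···
·██·█
step 19: ███··
·█·██
█·██·
·█··█
██···
·██·█
step 20: ███··
·█·██
█··█·
··███
███··
·██·█
step 21: ███··
·█·██
█··█·
··███
█·█··
█···█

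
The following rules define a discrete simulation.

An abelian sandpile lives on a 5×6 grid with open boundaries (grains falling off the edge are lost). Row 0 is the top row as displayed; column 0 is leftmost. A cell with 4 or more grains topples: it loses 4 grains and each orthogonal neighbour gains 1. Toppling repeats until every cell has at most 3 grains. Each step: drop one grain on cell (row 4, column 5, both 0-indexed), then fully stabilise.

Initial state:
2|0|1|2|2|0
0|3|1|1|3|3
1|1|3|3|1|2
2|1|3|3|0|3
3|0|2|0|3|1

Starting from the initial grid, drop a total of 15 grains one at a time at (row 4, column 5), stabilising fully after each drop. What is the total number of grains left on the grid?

55

t=0: 2|0|1|2|2|0
0|3|1|1|3|3
1|1|3|3|1|2
2|1|3|3|0|3
3|0|2|0|3|1
t=1: 2|0|1|2|2|0
0|3|1|1|3|3
1|1|3|3|1|2
2|1|3|3|0|3
3|0|2|0|3|2
t=2: 2|0|1|2|2|0
0|3|1|1|3|3
1|1|3|3|1|2
2|1|3|3|0|3
3|0|2|0|3|3
t=3: 2|0|1|2|2|0
0|3|1|1|3|3
1|1|3|3|1|3
2|1|3|3|2|0
3|0|2|1|0|2
t=4: 2|0|1|2|2|0
0|3|1|1|3|3
1|1|3|3|1|3
2|1|3|3|2|0
3|0|2|1|0|3
t=5: 2|0|1|2|2|0
0|3|1|1|3|3
1|1|3|3|1|3
2|1|3|3|2|1
3|0|2|1|1|0
t=6: 2|0|1|2|2|0
0|3|1|1|3|3
1|1|3|3|1|3
2|1|3|3|2|1
3|0|2|1|1|1
t=7: 2|0|1|2|2|0
0|3|1|1|3|3
1|1|3|3|1|3
2|1|3|3|2|1
3|0|2|1|1|2
t=8: 2|0|1|2|2|0
0|3|1|1|3|3
1|1|3|3|1|3
2|1|3|3|2|1
3|0|2|1|1|3
t=9: 2|0|1|2|2|0
0|3|1|1|3|3
1|1|3|3|1|3
2|1|3|3|2|2
3|0|2|1|2|0
t=10: 2|0|1|2|2|0
0|3|1|1|3|3
1|1|3|3|1|3
2|1|3|3|2|2
3|0|2|1|2|1
t=11: 2|0|1|2|2|0
0|3|1|1|3|3
1|1|3|3|1|3
2|1|3|3|2|2
3|0|2|1|2|2
t=12: 2|0|1|2|2|0
0|3|1|1|3|3
1|1|3|3|1|3
2|1|3|3|2|2
3|0|2|1|2|3
t=13: 2|0|1|2|2|0
0|3|1|1|3|3
1|1|3|3|1|3
2|1|3|3|2|3
3|0|2|1|3|0
t=14: 2|0|1|2|2|0
0|3|1|1|3|3
1|1|3|3|1|3
2|1|3|3|2|3
3|0|2|1|3|1
t=15: 2|0|1|2|2|0
0|3|1|1|3|3
1|1|3|3|1|3
2|1|3|3|2|3
3|0|2|1|3|2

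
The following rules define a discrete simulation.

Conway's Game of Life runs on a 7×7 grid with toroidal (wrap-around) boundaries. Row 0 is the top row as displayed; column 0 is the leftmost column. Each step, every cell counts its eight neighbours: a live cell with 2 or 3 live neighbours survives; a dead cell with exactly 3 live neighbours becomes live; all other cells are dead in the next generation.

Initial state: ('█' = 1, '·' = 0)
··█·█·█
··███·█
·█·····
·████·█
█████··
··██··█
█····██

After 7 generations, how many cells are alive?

2

step 0: ··█·█·█
··███·█
·█·····
·████·█
█████··
··██··█
█····██
step 1: ·██·█··
███·█··
·█·····
····██·
······█
·······
███·█··
step 2: ····██·
█······
██████·
·····█·
·····█·
██·····
█·█····
step 3: ·█····█
█·█····
██████·
·███·█·
······█
██····█
█·····█
step 4: ·█····█
····██·
█····█·
·····█·
·····██
·█···█·
·····█·
step 5: ····█·█
█···██·
·····█·
····██·
····███
····██·
█····██
step 6: ····█··
····█··
·······
·······
···█··█
█······
█······
step 7: ·······
·······
·······
·······
·······
█·····█
·······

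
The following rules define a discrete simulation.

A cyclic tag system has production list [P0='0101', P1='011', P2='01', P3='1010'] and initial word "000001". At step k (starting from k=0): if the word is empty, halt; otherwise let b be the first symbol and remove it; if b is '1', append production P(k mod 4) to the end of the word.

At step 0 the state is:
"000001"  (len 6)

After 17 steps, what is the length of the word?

gen 0: "000001"  (len 6)
gen 1: "00001"  (len 5)
gen 2: "0001"  (len 4)
gen 3: "001"  (len 3)
gen 4: "01"  (len 2)
gen 5: "1"  (len 1)
gen 6: "011"  (len 3)
gen 7: "11"  (len 2)
gen 8: "11010"  (len 5)
gen 9: "10100101"  (len 8)
gen 10: "0100101011"  (len 10)
gen 11: "100101011"  (len 9)
gen 12: "001010111010"  (len 12)
gen 13: "01010111010"  (len 11)
gen 14: "1010111010"  (len 10)
gen 15: "01011101001"  (len 11)
gen 16: "1011101001"  (len 10)
gen 17: "0111010010101"  (len 13)

13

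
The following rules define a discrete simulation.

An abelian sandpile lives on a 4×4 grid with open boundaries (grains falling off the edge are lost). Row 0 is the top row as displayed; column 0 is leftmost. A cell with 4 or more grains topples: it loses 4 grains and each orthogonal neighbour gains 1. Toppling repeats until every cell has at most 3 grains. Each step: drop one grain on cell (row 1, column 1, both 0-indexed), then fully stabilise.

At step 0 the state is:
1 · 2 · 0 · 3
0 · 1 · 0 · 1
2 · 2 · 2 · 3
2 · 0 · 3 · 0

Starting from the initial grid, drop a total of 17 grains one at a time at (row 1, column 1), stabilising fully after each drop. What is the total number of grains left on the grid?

0) 1 · 2 · 0 · 3
0 · 1 · 0 · 1
2 · 2 · 2 · 3
2 · 0 · 3 · 0
1) 1 · 2 · 0 · 3
0 · 2 · 0 · 1
2 · 2 · 2 · 3
2 · 0 · 3 · 0
2) 1 · 2 · 0 · 3
0 · 3 · 0 · 1
2 · 2 · 2 · 3
2 · 0 · 3 · 0
3) 1 · 3 · 0 · 3
1 · 0 · 1 · 1
2 · 3 · 2 · 3
2 · 0 · 3 · 0
4) 1 · 3 · 0 · 3
1 · 1 · 1 · 1
2 · 3 · 2 · 3
2 · 0 · 3 · 0
5) 1 · 3 · 0 · 3
1 · 2 · 1 · 1
2 · 3 · 2 · 3
2 · 0 · 3 · 0
6) 1 · 3 · 0 · 3
1 · 3 · 1 · 1
2 · 3 · 2 · 3
2 · 0 · 3 · 0
7) 2 · 0 · 1 · 3
2 · 2 · 2 · 1
3 · 0 · 3 · 3
2 · 1 · 3 · 0
8) 2 · 0 · 1 · 3
2 · 3 · 2 · 1
3 · 0 · 3 · 3
2 · 1 · 3 · 0
9) 2 · 1 · 1 · 3
3 · 0 · 3 · 1
3 · 1 · 3 · 3
2 · 1 · 3 · 0
10) 2 · 1 · 1 · 3
3 · 1 · 3 · 1
3 · 1 · 3 · 3
2 · 1 · 3 · 0
11) 2 · 1 · 1 · 3
3 · 2 · 3 · 1
3 · 1 · 3 · 3
2 · 1 · 3 · 0
12) 2 · 1 · 1 · 3
3 · 3 · 3 · 1
3 · 1 · 3 · 3
2 · 1 · 3 · 0
13) 3 · 2 · 2 · 3
1 · 3 · 1 · 3
1 · 0 · 3 · 0
3 · 3 · 0 · 2
14) 3 · 3 · 2 · 3
2 · 0 · 2 · 3
1 · 1 · 3 · 0
3 · 3 · 0 · 2
15) 3 · 3 · 2 · 3
2 · 1 · 2 · 3
1 · 1 · 3 · 0
3 · 3 · 0 · 2
16) 3 · 3 · 2 · 3
2 · 2 · 2 · 3
1 · 1 · 3 · 0
3 · 3 · 0 · 2
17) 3 · 3 · 2 · 3
2 · 3 · 2 · 3
1 · 1 · 3 · 0
3 · 3 · 0 · 2

34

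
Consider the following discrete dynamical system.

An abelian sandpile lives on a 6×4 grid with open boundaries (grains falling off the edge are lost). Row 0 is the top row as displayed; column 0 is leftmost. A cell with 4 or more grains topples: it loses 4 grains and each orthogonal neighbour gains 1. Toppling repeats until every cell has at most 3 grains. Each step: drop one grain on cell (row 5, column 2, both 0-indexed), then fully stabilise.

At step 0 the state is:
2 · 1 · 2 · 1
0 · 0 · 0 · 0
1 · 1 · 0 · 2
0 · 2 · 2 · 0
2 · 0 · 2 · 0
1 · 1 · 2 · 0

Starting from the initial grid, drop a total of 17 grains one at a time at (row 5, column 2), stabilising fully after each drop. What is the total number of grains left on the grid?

[0] 2 · 1 · 2 · 1
0 · 0 · 0 · 0
1 · 1 · 0 · 2
0 · 2 · 2 · 0
2 · 0 · 2 · 0
1 · 1 · 2 · 0
[1] 2 · 1 · 2 · 1
0 · 0 · 0 · 0
1 · 1 · 0 · 2
0 · 2 · 2 · 0
2 · 0 · 2 · 0
1 · 1 · 3 · 0
[2] 2 · 1 · 2 · 1
0 · 0 · 0 · 0
1 · 1 · 0 · 2
0 · 2 · 2 · 0
2 · 0 · 3 · 0
1 · 2 · 0 · 1
[3] 2 · 1 · 2 · 1
0 · 0 · 0 · 0
1 · 1 · 0 · 2
0 · 2 · 2 · 0
2 · 0 · 3 · 0
1 · 2 · 1 · 1
[4] 2 · 1 · 2 · 1
0 · 0 · 0 · 0
1 · 1 · 0 · 2
0 · 2 · 2 · 0
2 · 0 · 3 · 0
1 · 2 · 2 · 1
[5] 2 · 1 · 2 · 1
0 · 0 · 0 · 0
1 · 1 · 0 · 2
0 · 2 · 2 · 0
2 · 0 · 3 · 0
1 · 2 · 3 · 1
[6] 2 · 1 · 2 · 1
0 · 0 · 0 · 0
1 · 1 · 0 · 2
0 · 2 · 3 · 0
2 · 1 · 0 · 1
1 · 3 · 1 · 2
[7] 2 · 1 · 2 · 1
0 · 0 · 0 · 0
1 · 1 · 0 · 2
0 · 2 · 3 · 0
2 · 1 · 0 · 1
1 · 3 · 2 · 2
[8] 2 · 1 · 2 · 1
0 · 0 · 0 · 0
1 · 1 · 0 · 2
0 · 2 · 3 · 0
2 · 1 · 0 · 1
1 · 3 · 3 · 2
[9] 2 · 1 · 2 · 1
0 · 0 · 0 · 0
1 · 1 · 0 · 2
0 · 2 · 3 · 0
2 · 2 · 1 · 1
2 · 0 · 1 · 3
[10] 2 · 1 · 2 · 1
0 · 0 · 0 · 0
1 · 1 · 0 · 2
0 · 2 · 3 · 0
2 · 2 · 1 · 1
2 · 0 · 2 · 3
[11] 2 · 1 · 2 · 1
0 · 0 · 0 · 0
1 · 1 · 0 · 2
0 · 2 · 3 · 0
2 · 2 · 1 · 1
2 · 0 · 3 · 3
[12] 2 · 1 · 2 · 1
0 · 0 · 0 · 0
1 · 1 · 0 · 2
0 · 2 · 3 · 0
2 · 2 · 2 · 2
2 · 1 · 1 · 0
[13] 2 · 1 · 2 · 1
0 · 0 · 0 · 0
1 · 1 · 0 · 2
0 · 2 · 3 · 0
2 · 2 · 2 · 2
2 · 1 · 2 · 0
[14] 2 · 1 · 2 · 1
0 · 0 · 0 · 0
1 · 1 · 0 · 2
0 · 2 · 3 · 0
2 · 2 · 2 · 2
2 · 1 · 3 · 0
[15] 2 · 1 · 2 · 1
0 · 0 · 0 · 0
1 · 1 · 0 · 2
0 · 2 · 3 · 0
2 · 2 · 3 · 2
2 · 2 · 0 · 1
[16] 2 · 1 · 2 · 1
0 · 0 · 0 · 0
1 · 1 · 0 · 2
0 · 2 · 3 · 0
2 · 2 · 3 · 2
2 · 2 · 1 · 1
[17] 2 · 1 · 2 · 1
0 · 0 · 0 · 0
1 · 1 · 0 · 2
0 · 2 · 3 · 0
2 · 2 · 3 · 2
2 · 2 · 2 · 1

31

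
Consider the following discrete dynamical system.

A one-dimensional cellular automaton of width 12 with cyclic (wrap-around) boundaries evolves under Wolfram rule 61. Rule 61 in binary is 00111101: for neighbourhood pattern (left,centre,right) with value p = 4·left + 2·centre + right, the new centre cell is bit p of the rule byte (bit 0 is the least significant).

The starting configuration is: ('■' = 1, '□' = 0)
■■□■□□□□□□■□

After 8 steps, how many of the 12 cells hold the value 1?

9

gen 0: ■■□■□□□□□□■□
gen 1: ■□■■■■■■■□■■
gen 2: □■■□□□□□□■■□
gen 3: □■□■■■■■□■□■
gen 4: ■■■■□□□□■■■■
gen 5: □□□□■■■□■□□□
gen 6: ■■■□■□□■■■■■
gen 7: □□□■■■□■□□□□
gen 8: ■■□■□□■■■■■■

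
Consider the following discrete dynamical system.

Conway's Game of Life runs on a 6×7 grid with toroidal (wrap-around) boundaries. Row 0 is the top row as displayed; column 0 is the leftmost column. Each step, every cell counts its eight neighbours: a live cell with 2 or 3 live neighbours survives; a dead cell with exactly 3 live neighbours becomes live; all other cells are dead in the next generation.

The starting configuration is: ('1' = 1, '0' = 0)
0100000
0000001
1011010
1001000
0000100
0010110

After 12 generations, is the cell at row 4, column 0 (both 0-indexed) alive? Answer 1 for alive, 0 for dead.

1

gen 0: 0100000
0000001
1011010
1001000
0000100
0010110
gen 1: 0000010
1110001
1111100
0111001
0000110
0001110
gen 2: 1111010
0000111
0000110
0000001
0000001
0001001
gen 3: 1111000
1110000
0000100
0000001
1000011
0101111
gen 4: 0000010
1000000
1100000
1000001
0000000
0001000
gen 5: 0000000
1100001
0100000
1100001
0000000
0000000
gen 6: 1000000
1100000
0010000
1100000
1000000
0000000
gen 7: 1100000
1100000
0010000
1100000
1100000
0000000
gen 8: 1100000
1010000
0010000
1010000
1100000
0000000
gen 9: 1100000
1010000
0011000
1010000
1100000
0000000
gen 10: 1100000
1011000
0011000
1011000
1100000
0000000
gen 11: 1110000
1001000
0000100
1001000
1110000
0000000
gen 12: 1110000
1011000
0001100
1011000
1110000
0000000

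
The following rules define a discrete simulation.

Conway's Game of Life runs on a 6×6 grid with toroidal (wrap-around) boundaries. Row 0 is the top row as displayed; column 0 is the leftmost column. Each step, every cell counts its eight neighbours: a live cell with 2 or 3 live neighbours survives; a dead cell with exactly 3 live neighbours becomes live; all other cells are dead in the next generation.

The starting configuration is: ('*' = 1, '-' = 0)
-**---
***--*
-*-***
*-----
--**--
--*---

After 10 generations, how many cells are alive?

k=0  -**---
***--*
-*-***
*-----
--**--
--*---
k=1  ---*--
-----*
---**-
**---*
-***--
------
k=2  ------
---*--
----*-
**---*
-**---
---*--
k=3  ------
------
*---**
***--*
-**---
--*---
k=4  ------
-----*
----*-
--***-
---*--
-**---
k=5  ------
------
----**
--*-*-
-*--*-
--*---
k=6  ------
------
---***
----*-
-**---
------
k=7  ------
----*-
---***
--*-**
------
------
k=8  ------
---***
------
-----*
------
------
k=9  ----*-
----*-
-----*
------
------
------
k=10  ------
----**
------
------
------
------

2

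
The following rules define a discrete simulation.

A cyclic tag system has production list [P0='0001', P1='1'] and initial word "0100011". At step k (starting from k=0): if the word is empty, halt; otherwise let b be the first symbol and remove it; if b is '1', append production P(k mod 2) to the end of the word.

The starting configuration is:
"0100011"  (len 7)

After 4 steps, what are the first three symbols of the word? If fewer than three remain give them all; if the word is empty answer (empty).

k=0  "0100011"  (len 7)
k=1  "100011"  (len 6)
k=2  "000111"  (len 6)
k=3  "00111"  (len 5)
k=4  "0111"  (len 4)

011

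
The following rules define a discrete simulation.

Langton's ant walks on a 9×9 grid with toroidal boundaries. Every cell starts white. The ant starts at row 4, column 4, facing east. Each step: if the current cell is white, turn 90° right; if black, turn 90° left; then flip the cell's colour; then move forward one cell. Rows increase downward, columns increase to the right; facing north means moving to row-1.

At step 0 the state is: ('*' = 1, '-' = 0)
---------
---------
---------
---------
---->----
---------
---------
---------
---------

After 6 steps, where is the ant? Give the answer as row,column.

3,5

k=0  ---------
---------
---------
---------
---->----
---------
---------
---------
---------
k=1  ---------
---------
---------
---------
----*----
----v----
---------
---------
---------
k=2  ---------
---------
---------
---------
----*----
---<*----
---------
---------
---------
k=3  ---------
---------
---------
---------
---^*----
---**----
---------
---------
---------
k=4  ---------
---------
---------
---------
---*>----
---**----
---------
---------
---------
k=5  ---------
---------
---------
----^----
---*-----
---**----
---------
---------
---------
k=6  ---------
---------
---------
----*>---
---*-----
---**----
---------
---------
---------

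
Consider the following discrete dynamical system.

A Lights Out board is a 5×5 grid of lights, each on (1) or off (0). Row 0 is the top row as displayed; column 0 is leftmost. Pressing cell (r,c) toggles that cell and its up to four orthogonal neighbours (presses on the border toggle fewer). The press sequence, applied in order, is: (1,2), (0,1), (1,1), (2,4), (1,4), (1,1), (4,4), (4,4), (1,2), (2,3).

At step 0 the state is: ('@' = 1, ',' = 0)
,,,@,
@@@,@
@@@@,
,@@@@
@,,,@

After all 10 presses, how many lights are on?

16

[0] ,,,@,
@@@,@
@@@@,
,@@@@
@,,,@
[1] ,,@@,
@,,@@
@@,@,
,@@@@
@,,,@
[2] @@,@,
@@,@@
@@,@,
,@@@@
@,,,@
[3] @,,@,
,,@@@
@,,@,
,@@@@
@,,,@
[4] @,,@,
,,@@,
@,,,@
,@@@,
@,,,@
[5] @,,@@
,,@,@
@,,,,
,@@@,
@,,,@
[6] @@,@@
@@,,@
@@,,,
,@@@,
@,,,@
[7] @@,@@
@@,,@
@@,,,
,@@@@
@,,@,
[8] @@,@@
@@,,@
@@,,,
,@@@,
@,,,@
[9] @@@@@
@,@@@
@@@,,
,@@@,
@,,,@
[10] @@@@@
@,@,@
@@,@@
,@@,,
@,,,@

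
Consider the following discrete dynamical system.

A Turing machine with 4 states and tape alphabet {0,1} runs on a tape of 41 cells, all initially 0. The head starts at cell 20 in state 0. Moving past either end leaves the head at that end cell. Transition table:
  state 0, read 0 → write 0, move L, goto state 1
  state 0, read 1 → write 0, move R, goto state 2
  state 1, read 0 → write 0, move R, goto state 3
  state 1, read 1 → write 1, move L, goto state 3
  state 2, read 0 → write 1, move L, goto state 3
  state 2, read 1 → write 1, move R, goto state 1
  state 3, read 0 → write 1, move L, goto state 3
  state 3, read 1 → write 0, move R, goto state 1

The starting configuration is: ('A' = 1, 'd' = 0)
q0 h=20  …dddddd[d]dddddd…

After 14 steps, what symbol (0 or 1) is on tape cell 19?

[0] q0 h=20  …dddddd[d]dddddd…
[1] q1 h=19  …dddddd[d]dddddd…
[2] q3 h=20  …dddddd[d]dddddd…
[3] q3 h=19  …dddddd[d]Addddd…
[4] q3 h=18  …dddddd[d]AAdddd…
[5] q3 h=17  …dddddd[d]AAAddd…
[6] q3 h=16  …dddddd[d]AAAAdd…
[7] q3 h=15  …dddddd[d]AAAAAd…
[8] q3 h=14  …dddddd[d]AAAAAA…
[9] q3 h=13  …dddddd[d]AAAAAA…
[10] q3 h=12  …dddddd[d]AAAAAA…
[11] q3 h=11  …dddddd[d]AAAAAA…
[12] q3 h=10  …dddddd[d]AAAAAA…
[13] q3 h= 9  …dddddd[d]AAAAAA…
[14] q3 h= 8  …dddddd[d]AAAAAA…

1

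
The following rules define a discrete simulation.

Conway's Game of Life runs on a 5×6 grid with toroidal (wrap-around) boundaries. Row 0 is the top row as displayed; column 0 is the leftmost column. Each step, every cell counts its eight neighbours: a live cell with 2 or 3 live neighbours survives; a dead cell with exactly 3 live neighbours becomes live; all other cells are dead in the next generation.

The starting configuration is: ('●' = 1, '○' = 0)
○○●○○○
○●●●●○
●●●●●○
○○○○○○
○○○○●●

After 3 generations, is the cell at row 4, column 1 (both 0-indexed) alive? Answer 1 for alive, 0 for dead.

1

gen 0: ○○●○○○
○●●●●○
●●●●●○
○○○○○○
○○○○●●
gen 1: ○●●○○●
●○○○●●
●○○○●●
●●●○○○
○○○○○○
gen 2: ○●○○●●
○○○●○○
○○○●●○
●●○○○○
○○○○○○
gen 3: ○○○○●○
○○●●○●
○○●●●○
○○○○○○
○●○○○●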